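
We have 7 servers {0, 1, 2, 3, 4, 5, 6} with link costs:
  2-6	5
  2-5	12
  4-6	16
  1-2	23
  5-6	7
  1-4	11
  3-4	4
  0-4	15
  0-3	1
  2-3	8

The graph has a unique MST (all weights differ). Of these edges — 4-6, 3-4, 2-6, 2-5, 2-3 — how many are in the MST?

Kruskal's algorithm — process edges by increasing weight (ties by edge label):
0-3 (1): add. Components now {0,3} {1} {2} {4} {5} {6}
3-4 (4): add. Components now {0,3,4} {1} {2} {5} {6}
2-6 (5): add. Components now {0,3,4} {1} {2,6} {5}
5-6 (7): add. Components now {0,3,4} {1} {2,5,6}
2-3 (8): add. Components now {0,2,3,4,5,6} {1}
1-4 (11): add. Components now {0,1,2,3,4,5,6}
MST edge set: {0-3, 3-4, 2-6, 5-6, 2-3, 1-4}.
Of the listed edges, {3-4, 2-6, 2-3} are in the MST → 3.

3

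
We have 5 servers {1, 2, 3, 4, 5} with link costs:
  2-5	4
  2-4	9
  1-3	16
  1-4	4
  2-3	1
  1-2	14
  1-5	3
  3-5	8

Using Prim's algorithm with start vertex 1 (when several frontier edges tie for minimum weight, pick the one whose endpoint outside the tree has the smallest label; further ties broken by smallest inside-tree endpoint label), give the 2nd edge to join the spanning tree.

2-5

Prim's algorithm from 1:
Step 1: frontier [1-5 3, 1-4 4, 1-2 14, 1-3 16] → take 1-5 (3); add 5.
Step 2: frontier [1-4 4, 1-2 14, 1-3 16, 2-5 4, 3-5 8] → take 2-5 (4); add 2.
Step 3: frontier [1-4 4, 1-3 16, 2-3 1, 2-4 9, 3-5 8] → take 2-3 (1); add 3.
Step 4: frontier [1-4 4, 2-4 9] → take 1-4 (4); add 4.
The 2nd edge added is 2-5.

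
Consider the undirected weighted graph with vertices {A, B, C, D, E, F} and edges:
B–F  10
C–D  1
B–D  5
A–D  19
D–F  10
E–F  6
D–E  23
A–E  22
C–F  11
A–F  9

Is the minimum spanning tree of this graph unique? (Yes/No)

Kruskal: consider edges lightest-first.
C–D (1): add. Components now {A} {B} {C,D} {E} {F}
B–D (5): add. Components now {A} {B,C,D} {E} {F}
E–F (6): add. Components now {A} {B,C,D} {E,F}
A–F (9): add. Components now {A,E,F} {B,C,D}
B–F (10): add. Components now {A,B,C,D,E,F}
Non-tree edge D–F has weight 10, equal to the heaviest edge on its tree cycle — swapping gives another MST of the same weight. Not unique.

No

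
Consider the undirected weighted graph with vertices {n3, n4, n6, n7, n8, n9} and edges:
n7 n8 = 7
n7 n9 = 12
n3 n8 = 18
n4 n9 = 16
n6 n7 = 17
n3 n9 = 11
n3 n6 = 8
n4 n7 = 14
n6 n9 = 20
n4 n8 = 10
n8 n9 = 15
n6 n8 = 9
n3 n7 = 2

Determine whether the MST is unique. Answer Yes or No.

Kruskal: consider edges lightest-first.
n3 n7 (2): add — endpoints in different components.
n7 n8 (7): add — endpoints in different components.
n3 n6 (8): add — endpoints in different components.
n6 n8 (9): skip — n8 and n6 already connected.
n4 n8 (10): add — endpoints in different components.
n3 n9 (11): add — endpoints in different components.
Every non-tree edge has weight strictly greater than the heaviest edge on the tree path between its endpoints, so the MST is unique.

Yes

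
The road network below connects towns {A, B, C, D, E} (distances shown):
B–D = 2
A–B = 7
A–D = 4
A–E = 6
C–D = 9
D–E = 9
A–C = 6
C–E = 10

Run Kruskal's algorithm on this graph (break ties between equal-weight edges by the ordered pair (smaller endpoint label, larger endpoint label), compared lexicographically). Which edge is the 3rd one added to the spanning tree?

A-C

Kruskal: consider edges lightest-first.
B–D (2): add — endpoints in different components.
A–D (4): add — endpoints in different components.
A–C (6): add — endpoints in different components.
A–E (6): add — endpoints in different components.
The 3rd edge added is A–C.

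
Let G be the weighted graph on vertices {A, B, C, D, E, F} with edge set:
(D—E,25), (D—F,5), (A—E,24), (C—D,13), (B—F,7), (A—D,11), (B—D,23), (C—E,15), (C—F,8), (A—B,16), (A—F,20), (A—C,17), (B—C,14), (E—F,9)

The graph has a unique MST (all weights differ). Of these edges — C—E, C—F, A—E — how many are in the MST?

1

Kruskal: consider edges lightest-first.
D—F (5): add — endpoints in different components.
B—F (7): add — endpoints in different components.
C—F (8): add — endpoints in different components.
E—F (9): add — endpoints in different components.
A—D (11): add — endpoints in different components.
MST edge set: {D—F, B—F, C—F, E—F, A—D}.
Of the listed edges, {C—F} are in the MST → 1.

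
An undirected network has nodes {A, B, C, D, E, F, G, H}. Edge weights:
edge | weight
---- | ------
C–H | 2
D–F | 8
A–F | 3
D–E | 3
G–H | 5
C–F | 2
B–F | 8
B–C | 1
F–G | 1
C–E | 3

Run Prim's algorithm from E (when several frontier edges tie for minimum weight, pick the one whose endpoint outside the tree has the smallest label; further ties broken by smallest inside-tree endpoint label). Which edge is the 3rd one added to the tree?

C-F

Prim's algorithm from E:
Step 1: cheapest edge leaving the tree is C–E (3); add C.
Step 2: cheapest edge leaving the tree is B–C (1); add B.
Step 3: cheapest edge leaving the tree is C–F (2); add F.
Step 4: cheapest edge leaving the tree is F–G (1); add G.
Step 5: cheapest edge leaving the tree is C–H (2); add H.
Step 6: cheapest edge leaving the tree is A–F (3); add A.
Step 7: cheapest edge leaving the tree is D–E (3); add D.
The 3rd edge added is C–F.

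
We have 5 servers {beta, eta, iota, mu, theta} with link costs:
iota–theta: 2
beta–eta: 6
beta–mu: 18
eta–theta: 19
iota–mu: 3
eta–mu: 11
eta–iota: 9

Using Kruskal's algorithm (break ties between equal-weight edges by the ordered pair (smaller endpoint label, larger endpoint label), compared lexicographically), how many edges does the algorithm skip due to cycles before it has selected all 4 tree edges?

0

Kruskal: consider edges lightest-first.
iota–theta (2): add. Components now {iota,theta} {mu} {eta} {beta}
iota–mu (3): add. Components now {iota,mu,theta} {eta} {beta}
beta–eta (6): add. Components now {iota,mu,theta} {beta,eta}
eta–iota (9): add. Components now {beta,eta,iota,mu,theta}
Edges rejected before the tree was complete: 0.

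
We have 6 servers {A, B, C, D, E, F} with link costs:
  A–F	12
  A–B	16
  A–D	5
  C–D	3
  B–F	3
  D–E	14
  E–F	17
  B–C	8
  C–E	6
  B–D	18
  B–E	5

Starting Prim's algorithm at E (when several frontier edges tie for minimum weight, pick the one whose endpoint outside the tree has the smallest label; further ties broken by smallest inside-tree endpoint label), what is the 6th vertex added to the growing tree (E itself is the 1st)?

A

Prim, starting at E.
Step 1: frontier [B–E 5, C–E 6, D–E 14, E–F 17] → take B–E (5); add B.
Step 2: frontier [B–F 3, B–C 8, A–B 16, B–D 18, C–E 6, D–E 14, E–F 17] → take B–F (3); add F.
Step 3: frontier [B–C 8, A–B 16, B–D 18, C–E 6, D–E 14, A–F 12] → take C–E (6); add C.
Step 4: frontier [A–B 16, B–D 18, C–D 3, D–E 14, A–F 12] → take C–D (3); add D.
Step 5: frontier [A–B 16, A–D 5, A–F 12] → take A–D (5); add A.
Vertex order: E, B, F, C, D, A. The 6th vertex is A.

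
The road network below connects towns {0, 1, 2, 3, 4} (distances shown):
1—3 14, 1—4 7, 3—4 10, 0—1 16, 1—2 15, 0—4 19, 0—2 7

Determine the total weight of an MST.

39

Grow the tree from 1 using Prim:
Step 1: frontier [1—4 7, 1—3 14, 1—2 15, 0—1 16] → take 1—4 (7); add 4.
Step 2: frontier [1—3 14, 1—2 15, 0—1 16, 3—4 10, 0—4 19] → take 3—4 (10); add 3.
Step 3: frontier [1—2 15, 0—1 16, 0—4 19] → take 1—2 (15); add 2.
Step 4: frontier [0—1 16, 0—2 7, 0—4 19] → take 0—2 (7); add 0.
MST edges: 1—4, 3—4, 1—2, 0—2; total weight 7+10+15+7 = 39.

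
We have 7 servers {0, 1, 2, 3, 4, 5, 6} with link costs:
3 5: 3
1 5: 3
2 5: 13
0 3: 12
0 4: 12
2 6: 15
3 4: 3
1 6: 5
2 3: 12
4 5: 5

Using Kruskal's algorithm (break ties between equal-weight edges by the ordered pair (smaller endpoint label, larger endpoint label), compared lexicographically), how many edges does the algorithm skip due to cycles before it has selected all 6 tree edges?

2

Kruskal's algorithm — process edges by increasing weight (ties by edge label):
1 5 (3): add. Components now {0} {1,5} {2} {3} {4} {6}
3 4 (3): add. Components now {0} {1,5} {2} {3,4} {6}
3 5 (3): add. Components now {0} {1,3,4,5} {2} {6}
1 6 (5): add. Components now {0} {1,3,4,5,6} {2}
4 5 (5): skip — 4 and 5 already connected.
0 3 (12): add. Components now {0,1,3,4,5,6} {2}
0 4 (12): skip — 0 and 4 already connected.
2 3 (12): add. Components now {0,1,2,3,4,5,6}
Edges rejected before the tree was complete: 2.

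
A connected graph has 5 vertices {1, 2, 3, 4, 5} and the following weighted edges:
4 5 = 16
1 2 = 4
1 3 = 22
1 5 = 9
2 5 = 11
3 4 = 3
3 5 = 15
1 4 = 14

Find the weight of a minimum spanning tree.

Kruskal: consider edges lightest-first.
3 4 (3): add. Components now {1} {2} {3,4} {5}
1 2 (4): add. Components now {1,2} {3,4} {5}
1 5 (9): add. Components now {1,2,5} {3,4}
2 5 (11): skip — 2 and 5 already connected.
1 4 (14): add. Components now {1,2,3,4,5}
MST edges: 3 4, 1 2, 1 5, 1 4; total weight 3+4+9+14 = 30.

30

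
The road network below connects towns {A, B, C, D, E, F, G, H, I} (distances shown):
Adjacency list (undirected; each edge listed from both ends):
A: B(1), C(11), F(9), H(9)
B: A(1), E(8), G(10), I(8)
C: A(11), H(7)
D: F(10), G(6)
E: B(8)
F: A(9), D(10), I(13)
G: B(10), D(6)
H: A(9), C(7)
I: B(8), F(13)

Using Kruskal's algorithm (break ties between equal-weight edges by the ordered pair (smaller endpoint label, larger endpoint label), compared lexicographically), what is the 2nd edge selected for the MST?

D-G

Kruskal's algorithm — process edges by increasing weight (ties by edge label):
A—B (1): add — endpoints in different components.
D—G (6): add — endpoints in different components.
C—H (7): add — endpoints in different components.
B—E (8): add — endpoints in different components.
B—I (8): add — endpoints in different components.
A—F (9): add — endpoints in different components.
A—H (9): add — endpoints in different components.
B—G (10): add — endpoints in different components.
The 2nd edge added is D—G.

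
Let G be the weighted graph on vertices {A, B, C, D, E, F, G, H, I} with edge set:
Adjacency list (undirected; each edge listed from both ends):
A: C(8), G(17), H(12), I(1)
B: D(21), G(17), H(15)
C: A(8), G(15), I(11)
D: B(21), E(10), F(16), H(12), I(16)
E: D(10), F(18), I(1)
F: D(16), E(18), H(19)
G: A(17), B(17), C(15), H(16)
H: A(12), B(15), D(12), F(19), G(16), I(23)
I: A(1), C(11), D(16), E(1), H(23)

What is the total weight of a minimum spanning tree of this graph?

78

Prim, starting at H.
Step 1: cheapest edge leaving the tree is A-H (12); add A.
Step 2: cheapest edge leaving the tree is A-I (1); add I.
Step 3: cheapest edge leaving the tree is E-I (1); add E.
Step 4: cheapest edge leaving the tree is A-C (8); add C.
Step 5: cheapest edge leaving the tree is D-E (10); add D.
Step 6: cheapest edge leaving the tree is B-H (15); add B.
Step 7: cheapest edge leaving the tree is C-G (15); add G.
Step 8: cheapest edge leaving the tree is D-F (16); add F.
MST edges: A-H, A-I, E-I, A-C, D-E, B-H, C-G, D-F; total weight 12+1+1+8+10+15+15+16 = 78.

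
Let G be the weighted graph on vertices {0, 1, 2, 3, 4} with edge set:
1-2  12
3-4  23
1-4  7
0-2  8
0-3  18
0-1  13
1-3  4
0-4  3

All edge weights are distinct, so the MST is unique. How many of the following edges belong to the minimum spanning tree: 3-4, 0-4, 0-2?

2

Kruskal: consider edges lightest-first.
0-4 (3): add. Components now {0,4} {1} {2} {3}
1-3 (4): add. Components now {0,4} {1,3} {2}
1-4 (7): add. Components now {0,1,3,4} {2}
0-2 (8): add. Components now {0,1,2,3,4}
MST edge set: {0-4, 1-3, 1-4, 0-2}.
Of the listed edges, {0-4, 0-2} are in the MST → 2.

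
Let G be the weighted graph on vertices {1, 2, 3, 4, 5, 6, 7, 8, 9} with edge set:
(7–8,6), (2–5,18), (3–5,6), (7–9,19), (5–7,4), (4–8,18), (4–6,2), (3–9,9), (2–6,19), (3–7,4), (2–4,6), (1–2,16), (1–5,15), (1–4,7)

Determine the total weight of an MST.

53

Grow the tree from 3 using Prim:
Step 1: frontier [3–7 4, 3–5 6, 3–9 9] → take 3–7 (4); add 7.
Step 2: frontier [3–5 6, 3–9 9, 5–7 4, 7–8 6, 7–9 19] → take 5–7 (4); add 5.
Step 3: frontier [3–9 9, 1–5 15, 2–5 18, 7–8 6, 7–9 19] → take 7–8 (6); add 8.
Step 4: frontier [3–9 9, 1–5 15, 2–5 18, 7–9 19, 4–8 18] → take 3–9 (9); add 9.
Step 5: frontier [1–5 15, 2–5 18, 4–8 18] → take 1–5 (15); add 1.
Step 6: frontier [1–4 7, 1–2 16, 2–5 18, 4–8 18] → take 1–4 (7); add 4.
Step 7: frontier [1–2 16, 4–6 2, 2–4 6, 2–5 18] → take 4–6 (2); add 6.
Step 8: frontier [1–2 16, 2–4 6, 2–5 18, 2–6 19] → take 2–4 (6); add 2.
MST edges: 3–7, 5–7, 7–8, 3–9, 1–5, 1–4, 4–6, 2–4; total weight 4+4+6+9+15+7+2+6 = 53.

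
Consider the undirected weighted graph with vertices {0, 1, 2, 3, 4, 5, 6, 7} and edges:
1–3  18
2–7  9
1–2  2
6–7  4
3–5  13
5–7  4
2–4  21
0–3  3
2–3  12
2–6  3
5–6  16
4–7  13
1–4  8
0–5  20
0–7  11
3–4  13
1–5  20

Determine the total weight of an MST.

Grow the tree from 1 using Prim:
Step 1: cheapest edge leaving the tree is 1–2 (2); add 2.
Step 2: cheapest edge leaving the tree is 2–6 (3); add 6.
Step 3: cheapest edge leaving the tree is 6–7 (4); add 7.
Step 4: cheapest edge leaving the tree is 5–7 (4); add 5.
Step 5: cheapest edge leaving the tree is 1–4 (8); add 4.
Step 6: cheapest edge leaving the tree is 0–7 (11); add 0.
Step 7: cheapest edge leaving the tree is 0–3 (3); add 3.
MST edges: 1–2, 2–6, 6–7, 5–7, 1–4, 0–7, 0–3; total weight 2+3+4+4+8+11+3 = 35.

35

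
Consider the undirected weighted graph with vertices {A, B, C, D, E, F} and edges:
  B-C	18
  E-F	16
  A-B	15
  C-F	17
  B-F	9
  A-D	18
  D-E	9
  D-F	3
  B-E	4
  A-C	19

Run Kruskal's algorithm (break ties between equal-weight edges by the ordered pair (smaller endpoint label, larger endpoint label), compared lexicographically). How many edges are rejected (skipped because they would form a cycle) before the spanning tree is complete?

2

Sort edges by weight, then run Kruskal:
D-F (3): add. Components now {A} {B} {C} {D,F} {E}
B-E (4): add. Components now {A} {B,E} {C} {D,F}
B-F (9): add. Components now {A} {B,D,E,F} {C}
D-E (9): skip — D and E already connected.
A-B (15): add. Components now {A,B,D,E,F} {C}
E-F (16): skip — E and F already connected.
C-F (17): add. Components now {A,B,C,D,E,F}
Edges rejected before the tree was complete: 2.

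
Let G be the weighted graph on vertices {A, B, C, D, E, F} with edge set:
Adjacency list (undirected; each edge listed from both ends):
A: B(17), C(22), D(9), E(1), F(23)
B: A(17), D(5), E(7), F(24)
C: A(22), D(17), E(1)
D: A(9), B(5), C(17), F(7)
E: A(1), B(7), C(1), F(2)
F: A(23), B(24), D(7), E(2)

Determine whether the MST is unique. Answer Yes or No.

Sort edges by weight, then run Kruskal:
A E (1): add — endpoints in different components.
C E (1): add — endpoints in different components.
E F (2): add — endpoints in different components.
B D (5): add — endpoints in different components.
B E (7): add — endpoints in different components.
Non-tree edge D F has weight 7, equal to the heaviest edge on its tree cycle — swapping gives another MST of the same weight. Not unique.

No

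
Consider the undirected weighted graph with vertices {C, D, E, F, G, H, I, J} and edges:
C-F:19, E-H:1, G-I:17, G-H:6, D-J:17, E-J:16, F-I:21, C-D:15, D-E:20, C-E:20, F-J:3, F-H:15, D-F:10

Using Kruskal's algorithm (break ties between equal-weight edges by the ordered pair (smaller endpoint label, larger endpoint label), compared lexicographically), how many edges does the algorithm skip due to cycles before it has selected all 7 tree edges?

Kruskal's algorithm — process edges by increasing weight (ties by edge label):
E-H (1): add — endpoints in different components.
F-J (3): add — endpoints in different components.
G-H (6): add — endpoints in different components.
D-F (10): add — endpoints in different components.
C-D (15): add — endpoints in different components.
F-H (15): add — endpoints in different components.
E-J (16): skip — E and J already connected.
D-J (17): skip — D and J already connected.
G-I (17): add — endpoints in different components.
Edges rejected before the tree was complete: 2.

2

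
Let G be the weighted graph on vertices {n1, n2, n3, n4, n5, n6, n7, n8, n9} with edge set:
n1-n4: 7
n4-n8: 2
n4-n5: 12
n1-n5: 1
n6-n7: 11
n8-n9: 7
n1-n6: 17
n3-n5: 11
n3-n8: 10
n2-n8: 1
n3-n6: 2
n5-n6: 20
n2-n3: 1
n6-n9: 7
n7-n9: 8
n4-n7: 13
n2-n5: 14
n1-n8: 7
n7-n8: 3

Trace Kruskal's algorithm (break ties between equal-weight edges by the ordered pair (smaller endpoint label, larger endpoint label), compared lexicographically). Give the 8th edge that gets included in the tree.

n6-n9

Sort edges by weight, then run Kruskal:
n1-n5 (1): add — endpoints in different components.
n2-n3 (1): add — endpoints in different components.
n2-n8 (1): add — endpoints in different components.
n3-n6 (2): add — endpoints in different components.
n4-n8 (2): add — endpoints in different components.
n7-n8 (3): add — endpoints in different components.
n1-n4 (7): add — endpoints in different components.
n1-n8 (7): skip — n1 and n8 already connected.
n6-n9 (7): add — endpoints in different components.
The 8th edge added is n6-n9.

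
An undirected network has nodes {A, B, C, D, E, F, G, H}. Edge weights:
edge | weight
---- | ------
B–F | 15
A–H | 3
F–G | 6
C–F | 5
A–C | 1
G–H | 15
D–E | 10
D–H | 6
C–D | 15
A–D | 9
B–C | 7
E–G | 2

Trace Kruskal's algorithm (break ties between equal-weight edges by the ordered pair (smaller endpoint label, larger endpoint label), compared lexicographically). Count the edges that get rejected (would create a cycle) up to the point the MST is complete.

Kruskal: consider edges lightest-first.
A–C (1): add — endpoints in different components.
E–G (2): add — endpoints in different components.
A–H (3): add — endpoints in different components.
C–F (5): add — endpoints in different components.
D–H (6): add — endpoints in different components.
F–G (6): add — endpoints in different components.
B–C (7): add — endpoints in different components.
Edges rejected before the tree was complete: 0.

0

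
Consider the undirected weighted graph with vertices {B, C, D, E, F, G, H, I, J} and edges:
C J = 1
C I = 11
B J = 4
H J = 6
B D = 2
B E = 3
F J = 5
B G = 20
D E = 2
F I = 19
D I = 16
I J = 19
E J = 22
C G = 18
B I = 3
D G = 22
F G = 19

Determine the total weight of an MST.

41

Grow the tree from D using Prim:
Step 1: cheapest edge leaving the tree is B D (2); add B.
Step 2: cheapest edge leaving the tree is D E (2); add E.
Step 3: cheapest edge leaving the tree is B I (3); add I.
Step 4: cheapest edge leaving the tree is B J (4); add J.
Step 5: cheapest edge leaving the tree is C J (1); add C.
Step 6: cheapest edge leaving the tree is F J (5); add F.
Step 7: cheapest edge leaving the tree is H J (6); add H.
Step 8: cheapest edge leaving the tree is C G (18); add G.
MST edges: B D, D E, B I, B J, C J, F J, H J, C G; total weight 2+2+3+4+1+5+6+18 = 41.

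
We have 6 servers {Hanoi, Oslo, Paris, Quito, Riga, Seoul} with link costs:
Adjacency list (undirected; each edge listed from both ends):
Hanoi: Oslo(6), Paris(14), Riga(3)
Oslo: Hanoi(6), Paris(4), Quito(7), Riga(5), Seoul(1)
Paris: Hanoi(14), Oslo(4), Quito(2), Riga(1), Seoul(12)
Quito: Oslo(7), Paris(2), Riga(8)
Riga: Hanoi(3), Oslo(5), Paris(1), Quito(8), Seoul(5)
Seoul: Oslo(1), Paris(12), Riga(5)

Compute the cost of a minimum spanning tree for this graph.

Kruskal's algorithm — process edges by increasing weight (ties by edge label):
Oslo-Seoul (1): add — endpoints in different components.
Paris-Riga (1): add — endpoints in different components.
Paris-Quito (2): add — endpoints in different components.
Hanoi-Riga (3): add — endpoints in different components.
Oslo-Paris (4): add — endpoints in different components.
MST edges: Oslo-Seoul, Paris-Riga, Paris-Quito, Hanoi-Riga, Oslo-Paris; total weight 1+1+2+3+4 = 11.

11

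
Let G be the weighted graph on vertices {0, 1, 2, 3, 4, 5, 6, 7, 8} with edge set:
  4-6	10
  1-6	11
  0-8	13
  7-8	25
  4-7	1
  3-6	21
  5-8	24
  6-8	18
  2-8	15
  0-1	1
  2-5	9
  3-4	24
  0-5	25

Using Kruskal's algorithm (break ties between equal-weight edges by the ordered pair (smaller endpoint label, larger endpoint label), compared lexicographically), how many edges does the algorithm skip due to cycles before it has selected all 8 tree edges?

1

Kruskal's algorithm — process edges by increasing weight (ties by edge label):
0-1 (1): add — endpoints in different components.
4-7 (1): add — endpoints in different components.
2-5 (9): add — endpoints in different components.
4-6 (10): add — endpoints in different components.
1-6 (11): add — endpoints in different components.
0-8 (13): add — endpoints in different components.
2-8 (15): add — endpoints in different components.
6-8 (18): skip — 6 and 8 already connected.
3-6 (21): add — endpoints in different components.
Edges rejected before the tree was complete: 1.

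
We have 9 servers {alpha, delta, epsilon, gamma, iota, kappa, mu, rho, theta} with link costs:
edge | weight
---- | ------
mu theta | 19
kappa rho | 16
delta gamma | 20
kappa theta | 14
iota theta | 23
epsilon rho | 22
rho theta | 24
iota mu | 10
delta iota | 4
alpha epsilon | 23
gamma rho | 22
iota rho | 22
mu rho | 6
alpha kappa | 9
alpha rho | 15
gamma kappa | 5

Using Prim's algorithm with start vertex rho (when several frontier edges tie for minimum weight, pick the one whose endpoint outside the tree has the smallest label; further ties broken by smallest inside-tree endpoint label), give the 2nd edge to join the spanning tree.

Grow the tree from rho using Prim:
Step 1: cheapest edge leaving the tree is mu rho (6); add mu.
Step 2: cheapest edge leaving the tree is iota mu (10); add iota.
Step 3: cheapest edge leaving the tree is delta iota (4); add delta.
Step 4: cheapest edge leaving the tree is alpha rho (15); add alpha.
Step 5: cheapest edge leaving the tree is alpha kappa (9); add kappa.
Step 6: cheapest edge leaving the tree is gamma kappa (5); add gamma.
Step 7: cheapest edge leaving the tree is kappa theta (14); add theta.
Step 8: cheapest edge leaving the tree is epsilon rho (22); add epsilon.
The 2nd edge added is iota mu.

iota-mu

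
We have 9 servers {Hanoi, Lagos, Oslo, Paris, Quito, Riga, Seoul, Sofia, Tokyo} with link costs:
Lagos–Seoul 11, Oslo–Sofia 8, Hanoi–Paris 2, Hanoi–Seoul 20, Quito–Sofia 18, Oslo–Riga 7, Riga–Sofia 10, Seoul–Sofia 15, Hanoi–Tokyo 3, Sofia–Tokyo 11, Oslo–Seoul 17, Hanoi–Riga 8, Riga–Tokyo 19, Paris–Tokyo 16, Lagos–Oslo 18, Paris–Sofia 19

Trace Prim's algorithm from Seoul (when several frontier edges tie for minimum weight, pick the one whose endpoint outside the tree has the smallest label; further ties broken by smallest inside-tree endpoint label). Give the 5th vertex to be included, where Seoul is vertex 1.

Riga

Grow the tree from Seoul using Prim:
Step 1: cheapest edge leaving the tree is Lagos–Seoul (11); add Lagos.
Step 2: cheapest edge leaving the tree is Seoul–Sofia (15); add Sofia.
Step 3: cheapest edge leaving the tree is Oslo–Sofia (8); add Oslo.
Step 4: cheapest edge leaving the tree is Oslo–Riga (7); add Riga.
Step 5: cheapest edge leaving the tree is Hanoi–Riga (8); add Hanoi.
Step 6: cheapest edge leaving the tree is Hanoi–Paris (2); add Paris.
Step 7: cheapest edge leaving the tree is Hanoi–Tokyo (3); add Tokyo.
Step 8: cheapest edge leaving the tree is Quito–Sofia (18); add Quito.
Vertex order: Seoul, Lagos, Sofia, Oslo, Riga, Hanoi, Paris, Tokyo, Quito. The 5th vertex is Riga.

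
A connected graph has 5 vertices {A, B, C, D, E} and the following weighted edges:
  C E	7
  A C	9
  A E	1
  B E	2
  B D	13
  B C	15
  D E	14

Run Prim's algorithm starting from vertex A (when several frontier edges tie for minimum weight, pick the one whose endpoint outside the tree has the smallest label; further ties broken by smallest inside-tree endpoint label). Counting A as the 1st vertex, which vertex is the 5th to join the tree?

D

Prim's algorithm from A:
Step 1: cheapest edge leaving the tree is A E (1); add E.
Step 2: cheapest edge leaving the tree is B E (2); add B.
Step 3: cheapest edge leaving the tree is C E (7); add C.
Step 4: cheapest edge leaving the tree is B D (13); add D.
Vertex order: A, E, B, C, D. The 5th vertex is D.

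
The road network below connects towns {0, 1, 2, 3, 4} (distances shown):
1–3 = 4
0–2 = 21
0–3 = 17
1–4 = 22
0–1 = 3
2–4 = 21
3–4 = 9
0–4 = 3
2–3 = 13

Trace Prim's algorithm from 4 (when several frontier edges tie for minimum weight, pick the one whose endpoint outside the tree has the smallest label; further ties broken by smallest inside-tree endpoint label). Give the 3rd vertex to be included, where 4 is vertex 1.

1

Grow the tree from 4 using Prim:
Step 1: cheapest edge leaving the tree is 0–4 (3); add 0.
Step 2: cheapest edge leaving the tree is 0–1 (3); add 1.
Step 3: cheapest edge leaving the tree is 1–3 (4); add 3.
Step 4: cheapest edge leaving the tree is 2–3 (13); add 2.
Vertex order: 4, 0, 1, 3, 2. The 3rd vertex is 1.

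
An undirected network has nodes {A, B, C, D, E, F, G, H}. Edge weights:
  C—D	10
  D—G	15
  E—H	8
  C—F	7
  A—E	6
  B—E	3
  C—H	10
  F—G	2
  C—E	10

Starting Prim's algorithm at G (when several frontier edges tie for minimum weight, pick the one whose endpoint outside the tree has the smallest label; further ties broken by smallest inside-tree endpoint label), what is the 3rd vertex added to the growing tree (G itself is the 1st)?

C

Prim, starting at G.
Step 1: frontier [F—G 2, D—G 15] → take F—G (2); add F.
Step 2: frontier [C—F 7, D—G 15] → take C—F (7); add C.
Step 3: frontier [C—D 10, C—E 10, C—H 10, D—G 15] → take C—D (10); add D.
Step 4: frontier [C—E 10, C—H 10] → take C—E (10); add E.
Step 5: frontier [C—H 10, B—E 3, A—E 6, E—H 8] → take B—E (3); add B.
Step 6: frontier [C—H 10, A—E 6, E—H 8] → take A—E (6); add A.
Step 7: frontier [C—H 10, E—H 8] → take E—H (8); add H.
Vertex order: G, F, C, D, E, B, A, H. The 3rd vertex is C.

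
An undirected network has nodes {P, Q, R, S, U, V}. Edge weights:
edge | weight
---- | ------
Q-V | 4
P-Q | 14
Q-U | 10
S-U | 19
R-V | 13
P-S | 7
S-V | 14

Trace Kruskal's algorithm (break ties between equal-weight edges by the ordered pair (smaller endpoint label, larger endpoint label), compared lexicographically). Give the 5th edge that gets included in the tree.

Kruskal: consider edges lightest-first.
Q-V (4): add — endpoints in different components.
P-S (7): add — endpoints in different components.
Q-U (10): add — endpoints in different components.
R-V (13): add — endpoints in different components.
P-Q (14): add — endpoints in different components.
The 5th edge added is P-Q.

P-Q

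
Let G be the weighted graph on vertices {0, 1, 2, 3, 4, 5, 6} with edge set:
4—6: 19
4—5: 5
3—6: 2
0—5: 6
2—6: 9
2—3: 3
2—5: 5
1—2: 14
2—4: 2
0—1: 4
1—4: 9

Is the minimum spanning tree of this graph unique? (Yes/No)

Sort edges by weight, then run Kruskal:
2—4 (2): add — endpoints in different components.
3—6 (2): add — endpoints in different components.
2—3 (3): add — endpoints in different components.
0—1 (4): add — endpoints in different components.
2—5 (5): add — endpoints in different components.
4—5 (5): skip — 4 and 5 already connected.
0—5 (6): add — endpoints in different components.
Non-tree edge 4—5 has weight 5, equal to the heaviest edge on its tree cycle — swapping gives another MST of the same weight. Not unique.

No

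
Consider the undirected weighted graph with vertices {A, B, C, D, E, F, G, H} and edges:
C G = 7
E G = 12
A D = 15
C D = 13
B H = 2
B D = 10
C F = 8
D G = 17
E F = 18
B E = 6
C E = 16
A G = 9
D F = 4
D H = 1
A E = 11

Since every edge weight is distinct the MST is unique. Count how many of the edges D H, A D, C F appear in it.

Kruskal's algorithm — process edges by increasing weight (ties by edge label):
D H (1): add — endpoints in different components.
B H (2): add — endpoints in different components.
D F (4): add — endpoints in different components.
B E (6): add — endpoints in different components.
C G (7): add — endpoints in different components.
C F (8): add — endpoints in different components.
A G (9): add — endpoints in different components.
MST edge set: {D H, B H, D F, B E, C G, C F, A G}.
Of the listed edges, {D H, C F} are in the MST → 2.

2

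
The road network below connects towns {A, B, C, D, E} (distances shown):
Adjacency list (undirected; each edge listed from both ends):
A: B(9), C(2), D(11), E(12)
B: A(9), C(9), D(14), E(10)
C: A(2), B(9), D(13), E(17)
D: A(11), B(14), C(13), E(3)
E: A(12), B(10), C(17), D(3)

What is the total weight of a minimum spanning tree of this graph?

Kruskal's algorithm — process edges by increasing weight (ties by edge label):
A–C (2): add — endpoints in different components.
D–E (3): add — endpoints in different components.
A–B (9): add — endpoints in different components.
B–C (9): skip — B and C already connected.
B–E (10): add — endpoints in different components.
MST edges: A–C, D–E, A–B, B–E; total weight 2+3+9+10 = 24.

24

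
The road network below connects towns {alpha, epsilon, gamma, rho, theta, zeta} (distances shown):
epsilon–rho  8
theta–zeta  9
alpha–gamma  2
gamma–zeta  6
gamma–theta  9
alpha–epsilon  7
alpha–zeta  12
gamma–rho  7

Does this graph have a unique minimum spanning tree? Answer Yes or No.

Kruskal: consider edges lightest-first.
alpha–gamma (2): add. Components now {rho} {alpha,gamma} {zeta} {epsilon} {theta}
gamma–zeta (6): add. Components now {rho} {alpha,gamma,zeta} {epsilon} {theta}
alpha–epsilon (7): add. Components now {rho} {alpha,epsilon,gamma,zeta} {theta}
gamma–rho (7): add. Components now {alpha,epsilon,gamma,rho,zeta} {theta}
epsilon–rho (8): skip — rho and epsilon already connected.
gamma–theta (9): add. Components now {alpha,epsilon,gamma,rho,theta,zeta}
Non-tree edge theta–zeta has weight 9, equal to the heaviest edge on its tree cycle — swapping gives another MST of the same weight. Not unique.

No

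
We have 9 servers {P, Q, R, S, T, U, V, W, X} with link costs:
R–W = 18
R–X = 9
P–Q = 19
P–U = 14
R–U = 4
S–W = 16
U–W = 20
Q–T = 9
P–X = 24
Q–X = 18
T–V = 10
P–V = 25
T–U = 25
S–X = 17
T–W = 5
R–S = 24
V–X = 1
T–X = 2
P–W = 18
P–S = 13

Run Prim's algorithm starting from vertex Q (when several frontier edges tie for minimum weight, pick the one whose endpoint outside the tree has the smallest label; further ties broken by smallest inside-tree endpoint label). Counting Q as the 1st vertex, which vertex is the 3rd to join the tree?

Prim's algorithm from Q:
Step 1: cheapest edge leaving the tree is Q–T (9); add T.
Step 2: cheapest edge leaving the tree is T–X (2); add X.
Step 3: cheapest edge leaving the tree is V–X (1); add V.
Step 4: cheapest edge leaving the tree is T–W (5); add W.
Step 5: cheapest edge leaving the tree is R–X (9); add R.
Step 6: cheapest edge leaving the tree is R–U (4); add U.
Step 7: cheapest edge leaving the tree is P–U (14); add P.
Step 8: cheapest edge leaving the tree is P–S (13); add S.
Vertex order: Q, T, X, V, W, R, U, P, S. The 3rd vertex is X.

X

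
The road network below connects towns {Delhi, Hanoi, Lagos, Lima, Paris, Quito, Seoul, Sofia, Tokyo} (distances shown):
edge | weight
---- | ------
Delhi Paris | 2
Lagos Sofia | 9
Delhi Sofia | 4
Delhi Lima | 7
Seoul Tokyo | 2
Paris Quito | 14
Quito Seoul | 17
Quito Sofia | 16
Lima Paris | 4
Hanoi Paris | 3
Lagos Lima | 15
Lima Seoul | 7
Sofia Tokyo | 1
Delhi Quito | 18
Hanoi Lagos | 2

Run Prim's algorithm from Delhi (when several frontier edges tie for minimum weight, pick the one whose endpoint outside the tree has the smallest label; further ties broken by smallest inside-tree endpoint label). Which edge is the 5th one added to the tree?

Delhi-Sofia

Prim's algorithm from Delhi:
Step 1: cheapest edge leaving the tree is Delhi Paris (2); add Paris.
Step 2: cheapest edge leaving the tree is Hanoi Paris (3); add Hanoi.
Step 3: cheapest edge leaving the tree is Hanoi Lagos (2); add Lagos.
Step 4: cheapest edge leaving the tree is Lima Paris (4); add Lima.
Step 5: cheapest edge leaving the tree is Delhi Sofia (4); add Sofia.
Step 6: cheapest edge leaving the tree is Sofia Tokyo (1); add Tokyo.
Step 7: cheapest edge leaving the tree is Seoul Tokyo (2); add Seoul.
Step 8: cheapest edge leaving the tree is Paris Quito (14); add Quito.
The 5th edge added is Delhi Sofia.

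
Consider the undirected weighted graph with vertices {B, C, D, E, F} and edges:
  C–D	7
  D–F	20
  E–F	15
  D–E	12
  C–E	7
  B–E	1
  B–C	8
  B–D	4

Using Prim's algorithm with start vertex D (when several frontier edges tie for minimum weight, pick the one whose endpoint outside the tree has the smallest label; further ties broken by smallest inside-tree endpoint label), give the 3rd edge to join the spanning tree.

C-D

Grow the tree from D using Prim:
Step 1: cheapest edge leaving the tree is B–D (4); add B.
Step 2: cheapest edge leaving the tree is B–E (1); add E.
Step 3: cheapest edge leaving the tree is C–D (7); add C.
Step 4: cheapest edge leaving the tree is E–F (15); add F.
The 3rd edge added is C–D.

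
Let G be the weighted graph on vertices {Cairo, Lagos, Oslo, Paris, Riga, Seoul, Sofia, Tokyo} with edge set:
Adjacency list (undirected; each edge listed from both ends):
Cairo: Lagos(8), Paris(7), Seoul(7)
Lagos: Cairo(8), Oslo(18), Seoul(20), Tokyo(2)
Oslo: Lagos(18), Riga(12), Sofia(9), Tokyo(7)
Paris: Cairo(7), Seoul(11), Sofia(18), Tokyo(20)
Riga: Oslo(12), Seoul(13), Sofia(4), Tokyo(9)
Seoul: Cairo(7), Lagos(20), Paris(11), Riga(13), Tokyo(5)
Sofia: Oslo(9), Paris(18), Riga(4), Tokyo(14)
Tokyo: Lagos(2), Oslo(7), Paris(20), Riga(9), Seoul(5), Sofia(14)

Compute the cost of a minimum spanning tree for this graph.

41

Prim's algorithm from Tokyo:
Step 1: cheapest edge leaving the tree is Lagos—Tokyo (2); add Lagos.
Step 2: cheapest edge leaving the tree is Seoul—Tokyo (5); add Seoul.
Step 3: cheapest edge leaving the tree is Cairo—Seoul (7); add Cairo.
Step 4: cheapest edge leaving the tree is Oslo—Tokyo (7); add Oslo.
Step 5: cheapest edge leaving the tree is Cairo—Paris (7); add Paris.
Step 6: cheapest edge leaving the tree is Riga—Tokyo (9); add Riga.
Step 7: cheapest edge leaving the tree is Riga—Sofia (4); add Sofia.
MST edges: Lagos—Tokyo, Seoul—Tokyo, Cairo—Seoul, Oslo—Tokyo, Cairo—Paris, Riga—Tokyo, Riga—Sofia; total weight 2+5+7+7+7+9+4 = 41.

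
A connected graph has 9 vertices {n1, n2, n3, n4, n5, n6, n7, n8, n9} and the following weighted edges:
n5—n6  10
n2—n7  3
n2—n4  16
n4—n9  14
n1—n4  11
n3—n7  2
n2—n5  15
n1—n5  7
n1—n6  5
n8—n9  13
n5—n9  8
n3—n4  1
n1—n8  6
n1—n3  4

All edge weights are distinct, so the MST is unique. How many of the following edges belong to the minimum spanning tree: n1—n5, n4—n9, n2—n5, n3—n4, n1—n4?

Kruskal: consider edges lightest-first.
n3—n4 (1): add — endpoints in different components.
n3—n7 (2): add — endpoints in different components.
n2—n7 (3): add — endpoints in different components.
n1—n3 (4): add — endpoints in different components.
n1—n6 (5): add — endpoints in different components.
n1—n8 (6): add — endpoints in different components.
n1—n5 (7): add — endpoints in different components.
n5—n9 (8): add — endpoints in different components.
MST edge set: {n3—n4, n3—n7, n2—n7, n1—n3, n1—n6, n1—n8, n1—n5, n5—n9}.
Of the listed edges, {n1—n5, n3—n4} are in the MST → 2.

2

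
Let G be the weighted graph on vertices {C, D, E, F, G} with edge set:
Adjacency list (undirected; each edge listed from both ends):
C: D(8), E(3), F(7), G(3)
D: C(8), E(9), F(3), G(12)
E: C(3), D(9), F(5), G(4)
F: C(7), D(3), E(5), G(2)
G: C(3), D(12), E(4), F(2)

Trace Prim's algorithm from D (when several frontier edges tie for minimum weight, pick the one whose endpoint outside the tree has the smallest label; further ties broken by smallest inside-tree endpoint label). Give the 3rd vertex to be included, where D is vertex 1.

G

Grow the tree from D using Prim:
Step 1: frontier [D–F 3, C–D 8, D–E 9, D–G 12] → take D–F (3); add F.
Step 2: frontier [C–D 8, D–E 9, D–G 12, F–G 2, E–F 5, C–F 7] → take F–G (2); add G.
Step 3: frontier [C–D 8, D–E 9, E–F 5, C–F 7, C–G 3, E–G 4] → take C–G (3); add C.
Step 4: frontier [C–E 3, D–E 9, E–F 5, E–G 4] → take C–E (3); add E.
Vertex order: D, F, G, C, E. The 3rd vertex is G.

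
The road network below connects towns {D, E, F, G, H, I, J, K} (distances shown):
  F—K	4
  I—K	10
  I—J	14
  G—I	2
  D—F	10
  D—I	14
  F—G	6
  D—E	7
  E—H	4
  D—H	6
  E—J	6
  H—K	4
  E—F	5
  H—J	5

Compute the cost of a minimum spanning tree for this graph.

Kruskal: consider edges lightest-first.
G—I (2): add — endpoints in different components.
E—H (4): add — endpoints in different components.
F—K (4): add — endpoints in different components.
H—K (4): add — endpoints in different components.
E—F (5): skip — E and F already connected.
H—J (5): add — endpoints in different components.
D—H (6): add — endpoints in different components.
E—J (6): skip — E and J already connected.
F—G (6): add — endpoints in different components.
MST edges: G—I, E—H, F—K, H—K, H—J, D—H, F—G; total weight 2+4+4+4+5+6+6 = 31.

31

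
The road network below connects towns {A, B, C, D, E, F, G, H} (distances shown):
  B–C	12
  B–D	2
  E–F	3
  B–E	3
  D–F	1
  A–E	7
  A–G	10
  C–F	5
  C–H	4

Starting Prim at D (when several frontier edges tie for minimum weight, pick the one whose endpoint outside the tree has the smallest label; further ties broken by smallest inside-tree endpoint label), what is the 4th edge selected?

C-F

Prim, starting at D.
Step 1: frontier [D–F 1, B–D 2] → take D–F (1); add F.
Step 2: frontier [B–D 2, E–F 3, C–F 5] → take B–D (2); add B.
Step 3: frontier [B–E 3, B–C 12, E–F 3, C–F 5] → take B–E (3); add E.
Step 4: frontier [B–C 12, A–E 7, C–F 5] → take C–F (5); add C.
Step 5: frontier [C–H 4, A–E 7] → take C–H (4); add H.
Step 6: frontier [A–E 7] → take A–E (7); add A.
Step 7: frontier [A–G 10] → take A–G (10); add G.
The 4th edge added is C–F.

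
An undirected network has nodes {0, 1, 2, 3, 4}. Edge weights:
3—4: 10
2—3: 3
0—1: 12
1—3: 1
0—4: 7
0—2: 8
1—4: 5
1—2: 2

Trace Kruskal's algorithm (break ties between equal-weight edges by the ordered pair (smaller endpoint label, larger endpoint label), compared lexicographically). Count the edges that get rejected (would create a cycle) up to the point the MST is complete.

1

Kruskal: consider edges lightest-first.
1—3 (1): add — endpoints in different components.
1—2 (2): add — endpoints in different components.
2—3 (3): skip — 2 and 3 already connected.
1—4 (5): add — endpoints in different components.
0—4 (7): add — endpoints in different components.
Edges rejected before the tree was complete: 1.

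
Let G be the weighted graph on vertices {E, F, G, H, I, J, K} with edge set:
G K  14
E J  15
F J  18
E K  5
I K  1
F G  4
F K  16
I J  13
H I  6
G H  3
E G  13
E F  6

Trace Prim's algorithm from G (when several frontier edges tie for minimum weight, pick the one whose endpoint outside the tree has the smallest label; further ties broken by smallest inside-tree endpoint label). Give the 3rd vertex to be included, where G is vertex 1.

F

Grow the tree from G using Prim:
Step 1: frontier [G H 3, F G 4, E G 13, G K 14] → take G H (3); add H.
Step 2: frontier [F G 4, E G 13, G K 14, H I 6] → take F G (4); add F.
Step 3: frontier [E F 6, F K 16, F J 18, E G 13, G K 14, H I 6] → take E F (6); add E.
Step 4: frontier [E K 5, E J 15, F K 16, F J 18, G K 14, H I 6] → take E K (5); add K.
Step 5: frontier [E J 15, F J 18, H I 6, I K 1] → take I K (1); add I.
Step 6: frontier [E J 15, F J 18, I J 13] → take I J (13); add J.
Vertex order: G, H, F, E, K, I, J. The 3rd vertex is F.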